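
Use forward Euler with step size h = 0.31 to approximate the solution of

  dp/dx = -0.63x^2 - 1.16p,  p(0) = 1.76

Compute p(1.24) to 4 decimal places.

0.0713

Euler: p_{n+1} = p_n + h·f(x_n, p_n).
x=0.000000, p=1.760000: f=-2.041600 → p ← 1.760000 + 0.31·(-2.041600) = 1.127104
x=0.310000, p=1.127104: f=-1.367984 → p ← 1.127104 + 0.31·(-1.367984) = 0.703029
x=0.620000, p=0.703029: f=-1.057686 → p ← 0.703029 + 0.31·(-1.057686) = 0.375146
x=0.930000, p=0.375146: f=-0.980057 → p ← 0.375146 + 0.31·(-0.980057) = 0.071329
p(1.24) ≈ 0.0713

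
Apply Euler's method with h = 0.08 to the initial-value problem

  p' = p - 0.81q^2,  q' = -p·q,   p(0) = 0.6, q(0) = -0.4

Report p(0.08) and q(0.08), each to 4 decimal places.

0.6376, -0.3808

Euler on (p,q): p_{n+1} = p_n + h·p', q_{n+1} = q_n + h·q'.
0.000000: (0.600000, -0.400000); f=(0.470400, 0.240000) → (0.637632, -0.380800)
(p(0.08), q(0.08)) ≈ (0.6376, -0.3808)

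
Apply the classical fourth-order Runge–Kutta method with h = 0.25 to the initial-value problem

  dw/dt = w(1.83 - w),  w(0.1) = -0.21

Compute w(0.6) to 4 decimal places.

RK4: k1 = f(t_n, w_n); k2 = f(t_n + h/2, w_n + (h/2)·k1); k3 = f(t_n + h/2, w_n + (h/2)·k2); k4 = f(t_n + h, w_n + h·k3); w_{n+1} = w_n + (h/6)·(k1 + 2k2 + 2k3 + k4).
t=0.100000, w=-0.210000:
  k1 = f(0.100000, -0.210000) = -0.428400
  k2 = f(0.225000, -0.263550) = -0.551755
  k3 = f(0.225000, -0.278969) = -0.588338
  k4 = f(0.350000, -0.357084) = -0.780974
  w ← -0.210000 + (0.25/6)·(k1 + 2k2 + 2k3 + k4) = -0.355398
t=0.350000, w=-0.355398:
  k1 = f(0.350000, -0.355398) = -0.776687
  k2 = f(0.475000, -0.452484) = -1.032788
  k3 = f(0.475000, -0.484497) = -1.121366
  k4 = f(0.600000, -0.635740) = -1.567569
  w ← -0.355398 + (0.25/6)·(k1 + 2k2 + 2k3 + k4) = -0.632589
w(0.6) ≈ -0.6326

-0.6326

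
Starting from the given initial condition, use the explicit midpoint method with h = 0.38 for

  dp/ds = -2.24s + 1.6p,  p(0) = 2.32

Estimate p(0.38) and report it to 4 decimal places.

3.9976

Midpoint: k1 = f(s_n, p_n); k2 = f(s_n + h/2, p_n + (h/2)·k1); p_{n+1} = p_n + h·k2.
s=0.000000, p=2.320000:
  k1 = f(0.000000, 2.320000) = 3.712000
  k2 = f(0.190000, 3.025280) = 4.414848
  p ← 2.320000 + 0.38·4.414848 = 3.997642
p(0.38) ≈ 3.9976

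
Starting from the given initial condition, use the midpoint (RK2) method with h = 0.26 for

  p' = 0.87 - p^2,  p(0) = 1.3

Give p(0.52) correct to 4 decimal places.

1.0702

Midpoint: k1 = f(t_n, p_n); k2 = f(t_n + h/2, p_n + (h/2)·k1); p_{n+1} = p_n + h·k2.
t=0.000000, p=1.300000:
  k1 = f(0.000000, 1.300000) = -0.820000
  k2 = f(0.130000, 1.193400) = -0.554204
  p ← 1.300000 + 0.26·(-0.554204) = 1.155907
t=0.260000, p=1.155907:
  k1 = f(0.260000, 1.155907) = -0.466121
  k2 = f(0.390000, 1.095311) = -0.329707
  p ← 1.155907 + 0.26·(-0.329707) = 1.070183
p(0.52) ≈ 1.0702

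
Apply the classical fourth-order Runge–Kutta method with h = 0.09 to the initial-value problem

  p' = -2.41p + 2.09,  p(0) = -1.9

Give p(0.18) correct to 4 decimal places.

RK4: k1 = f(t_n, p_n); k2 = f(t_n + h/2, p_n + (h/2)·k1); k3 = f(t_n + h/2, p_n + (h/2)·k2); k4 = f(t_n + h, p_n + h·k3); p_{n+1} = p_n + (h/6)·(k1 + 2k2 + 2k3 + k4).
t=0.000000, p=-1.900000:
  k1 = f(0.000000, -1.900000) = 6.669000
  k2 = f(0.045000, -1.599895) = 5.945747
  k3 = f(0.045000, -1.632441) = 6.024184
  k4 = f(0.090000, -1.357823) = 5.362355
  p ← -1.900000 + (0.09/6)·(k1 + 2k2 + 2k3 + k4) = -1.360432
t=0.090000, p=-1.360432:
  k1 = f(0.090000, -1.360432) = 5.368641
  k2 = f(0.135000, -1.118843) = 4.786411
  k3 = f(0.135000, -1.145043) = 4.849554
  k4 = f(0.180000, -0.923972) = 4.316772
  p ← -1.360432 + (0.09/6)·(k1 + 2k2 + 2k3 + k4) = -0.926072
p(0.18) ≈ -0.9261

-0.9261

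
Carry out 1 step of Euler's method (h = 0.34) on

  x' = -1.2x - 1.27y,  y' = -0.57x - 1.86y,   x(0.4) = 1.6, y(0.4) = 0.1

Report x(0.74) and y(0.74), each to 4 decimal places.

Euler on (x,y): x_{n+1} = x_n + h·x', y_{n+1} = y_n + h·y'.
0.400000: (1.600000, 0.100000); f=(-2.047000, -1.098000) → (0.904020, -0.273320)
(x(0.74), y(0.74)) ≈ (0.9040, -0.2733)

0.9040, -0.2733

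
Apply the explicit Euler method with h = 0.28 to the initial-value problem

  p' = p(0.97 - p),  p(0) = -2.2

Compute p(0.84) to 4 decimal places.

Euler: p_{n+1} = p_n + h·f(t_n, p_n).
t=0.000000, p=-2.200000: f=-6.974000 → p ← -2.200000 + 0.28·(-6.974000) = -4.152720
t=0.280000, p=-4.152720: f=-21.273222 → p ← -4.152720 + 0.28·(-21.273222) = -10.109222
t=0.560000, p=-10.109222: f=-112.002317 → p ← -10.109222 + 0.28·(-112.002317) = -41.469871
p(0.84) ≈ -41.4699

-41.4699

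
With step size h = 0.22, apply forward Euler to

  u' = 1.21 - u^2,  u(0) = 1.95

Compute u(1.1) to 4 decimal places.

1.1159

Euler: u_{n+1} = u_n + h·f(x_n, u_n).
x=0.000000, u=1.950000: f=-2.592500 → u ← 1.950000 + 0.22·(-2.592500) = 1.379650
x=0.220000, u=1.379650: f=-0.693434 → u ← 1.379650 + 0.22·(-0.693434) = 1.227094
x=0.440000, u=1.227094: f=-0.295761 → u ← 1.227094 + 0.22·(-0.295761) = 1.162027
x=0.660000, u=1.162027: f=-0.140307 → u ← 1.162027 + 0.22·(-0.140307) = 1.131160
x=0.880000, u=1.131160: f=-0.069522 → u ← 1.131160 + 0.22·(-0.069522) = 1.115865
u(1.1) ≈ 1.1159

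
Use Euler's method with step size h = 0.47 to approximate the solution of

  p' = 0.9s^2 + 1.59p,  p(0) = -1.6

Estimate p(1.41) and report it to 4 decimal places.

Euler: p_{n+1} = p_n + h·f(s_n, p_n).
s=0.000000, p=-1.600000: f=-2.544000 → p ← -1.600000 + 0.47·(-2.544000) = -2.795680
s=0.470000, p=-2.795680: f=-4.246321 → p ← -2.795680 + 0.47·(-4.246321) = -4.791451
s=0.940000, p=-4.791451: f=-6.823167 → p ← -4.791451 + 0.47·(-6.823167) = -7.998339
p(1.41) ≈ -7.9983

-7.9983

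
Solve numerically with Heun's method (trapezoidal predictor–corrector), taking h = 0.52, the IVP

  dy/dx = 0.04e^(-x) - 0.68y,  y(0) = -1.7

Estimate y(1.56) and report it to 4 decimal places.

-0.5892

Heun: k1 = f(x_n, y_n); k2 = f(x_n + h, y_n + h·k1); y_{n+1} = y_n + (h/2)·(k1 + k2).
x=0.000000, y=-1.700000:
  k1 = f(0.000000, -1.700000) = 1.196000
  k2 = f(0.520000, -1.078080) = 0.756875
  y ← -1.700000 + (0.52/2)·(1.196000 + 0.756875) = -1.192252
x=0.520000, y=-1.192252:
  k1 = f(0.520000, -1.192252) = 0.834512
  k2 = f(1.040000, -0.758306) = 0.529786
  y ← -1.192252 + (0.52/2)·(0.834512 + 0.529786) = -0.837535
x=1.040000, y=-0.837535:
  k1 = f(1.040000, -0.837535) = 0.583662
  k2 = f(1.560000, -0.534031) = 0.371546
  y ← -0.837535 + (0.52/2)·(0.583662 + 0.371546) = -0.589181
y(1.56) ≈ -0.5892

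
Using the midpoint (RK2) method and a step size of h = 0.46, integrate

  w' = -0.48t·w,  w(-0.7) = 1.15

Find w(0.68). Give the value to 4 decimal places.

Midpoint: k1 = f(t_n, w_n); k2 = f(t_n + h/2, w_n + (h/2)·k1); w_{n+1} = w_n + h·k2.
t=-0.700000, w=1.150000:
  k1 = f(-0.700000, 1.150000) = 0.386400
  k2 = f(-0.470000, 1.238872) = 0.279490
  w ← 1.150000 + 0.46·0.279490 = 1.278565
t=-0.240000, w=1.278565:
  k1 = f(-0.240000, 1.278565) = 0.147291
  k2 = f(-0.010000, 1.312442) = 0.006300
  w ← 1.278565 + 0.46·0.006300 = 1.281463
t=0.220000, w=1.281463:
  k1 = f(0.220000, 1.281463) = -0.135322
  k2 = f(0.450000, 1.250339) = -0.270073
  w ← 1.281463 + 0.46·(-0.270073) = 1.157229
w(0.68) ≈ 1.1572

1.1572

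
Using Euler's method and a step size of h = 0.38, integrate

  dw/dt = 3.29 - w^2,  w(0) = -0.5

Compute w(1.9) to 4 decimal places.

Euler: w_{n+1} = w_n + h·f(t_n, w_n).
t=0.000000, w=-0.500000: f=3.040000 → w ← -0.500000 + 0.38·3.040000 = 0.655200
t=0.380000, w=0.655200: f=2.860713 → w ← 0.655200 + 0.38·2.860713 = 1.742271
t=0.760000, w=1.742271: f=0.254492 → w ← 1.742271 + 0.38·0.254492 = 1.838978
t=1.140000, w=1.838978: f=-0.091840 → w ← 1.838978 + 0.38·(-0.091840) = 1.804079
t=1.520000, w=1.804079: f=0.035300 → w ← 1.804079 + 0.38·0.035300 = 1.817493
w(1.9) ≈ 1.8175

1.8175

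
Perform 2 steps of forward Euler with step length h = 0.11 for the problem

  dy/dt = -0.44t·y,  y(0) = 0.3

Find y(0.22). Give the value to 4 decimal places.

Euler: y_{n+1} = y_n + h·f(t_n, y_n).
t=0.000000, y=0.300000: f=0.000000 → y ← 0.300000 + 0.11·0.000000 = 0.300000
t=0.110000, y=0.300000: f=-0.014520 → y ← 0.300000 + 0.11·(-0.014520) = 0.298403
y(0.22) ≈ 0.2984

0.2984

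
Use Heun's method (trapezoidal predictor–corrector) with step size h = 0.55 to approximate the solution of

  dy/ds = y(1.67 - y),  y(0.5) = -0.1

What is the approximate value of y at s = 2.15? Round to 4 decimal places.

Heun: k1 = f(s_n, y_n); k2 = f(s_n + h, y_n + h·k1); y_{n+1} = y_n + (h/2)·(k1 + k2).
s=0.500000, y=-0.100000:
  k1 = f(0.500000, -0.100000) = -0.177000
  k2 = f(1.050000, -0.197350) = -0.368522
  y ← -0.100000 + (0.55/2)·(-0.177000 + (-0.368522)) = -0.250018
s=1.050000, y=-0.250018:
  k1 = f(1.050000, -0.250018) = -0.480040
  k2 = f(1.600000, -0.514040) = -1.122685
  y ← -0.250018 + (0.55/2)·(-0.480040 + (-1.122685)) = -0.690768
s=1.600000, y=-0.690768:
  k1 = f(1.600000, -0.690768) = -1.630742
  k2 = f(2.150000, -1.587676) = -5.172134
  y ← -0.690768 + (0.55/2)·(-1.630742 + (-5.172134)) = -2.561559
y(2.15) ≈ -2.5616

-2.5616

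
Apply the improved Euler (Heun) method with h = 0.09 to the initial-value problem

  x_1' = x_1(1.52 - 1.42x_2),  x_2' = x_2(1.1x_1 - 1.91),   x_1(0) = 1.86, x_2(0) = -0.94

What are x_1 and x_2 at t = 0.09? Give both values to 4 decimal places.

2.4010, -0.9741

Heun on (x_1,x_2): k1 = f(t_n, state_n); k2 = f(t_n + h, state_n + h·k1); state_{n+1} = state_n + (h/2)·(k1 + k2).
0.000000: (1.860000, -0.940000)
  k1 = (5.309928, -0.127840)
  predictor → (2.337894, -0.951506)
  k2 = (6.712415, -0.629595)
  → (2.401005, -0.974085)
(x_1(0.09), x_2(0.09)) ≈ (2.4010, -0.9741)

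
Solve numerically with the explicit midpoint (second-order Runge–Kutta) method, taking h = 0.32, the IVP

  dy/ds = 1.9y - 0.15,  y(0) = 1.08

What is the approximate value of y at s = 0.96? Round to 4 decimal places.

Midpoint: k1 = f(s_n, y_n); k2 = f(s_n + h/2, y_n + (h/2)·k1); y_{n+1} = y_n + h·k2.
s=0.000000, y=1.080000:
  k1 = f(0.000000, 1.080000) = 1.902000
  k2 = f(0.160000, 1.384320) = 2.480208
  y ← 1.080000 + 0.32·2.480208 = 1.873667
s=0.320000, y=1.873667:
  k1 = f(0.320000, 1.873667) = 3.409966
  k2 = f(0.480000, 2.419261) = 4.446596
  y ← 1.873667 + 0.32·4.446596 = 3.296577
s=0.640000, y=3.296577:
  k1 = f(0.640000, 3.296577) = 6.113497
  k2 = f(0.800000, 4.274737) = 7.972000
  y ← 3.296577 + 0.32·7.972000 = 5.847617
y(0.96) ≈ 5.8476

5.8476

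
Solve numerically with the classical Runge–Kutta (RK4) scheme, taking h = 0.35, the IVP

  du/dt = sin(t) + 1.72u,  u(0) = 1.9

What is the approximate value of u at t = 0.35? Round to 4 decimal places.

3.5423

RK4: k1 = f(t_n, u_n); k2 = f(t_n + h/2, u_n + (h/2)·k1); k3 = f(t_n + h/2, u_n + (h/2)·k2); k4 = f(t_n + h, u_n + h·k3); u_{n+1} = u_n + (h/6)·(k1 + 2k2 + 2k3 + k4).
t=0.000000, u=1.900000:
  k1 = f(0.000000, 1.900000) = 3.268000
  k2 = f(0.175000, 2.471900) = 4.425776
  k3 = f(0.175000, 2.674511) = 4.774267
  k4 = f(0.350000, 3.570993) = 6.485006
  u ← 1.900000 + (0.35/6)·(k1 + 2k2 + 2k3 + k4) = 3.542264
u(0.35) ≈ 3.5423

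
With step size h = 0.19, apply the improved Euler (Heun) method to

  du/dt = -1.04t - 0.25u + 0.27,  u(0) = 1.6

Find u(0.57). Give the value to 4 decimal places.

1.3690

Heun: k1 = f(t_n, u_n); k2 = f(t_n + h, u_n + h·k1); u_{n+1} = u_n + (h/2)·(k1 + k2).
t=0.000000, u=1.600000:
  k1 = f(0.000000, 1.600000) = -0.130000
  k2 = f(0.190000, 1.575300) = -0.321425
  u ← 1.600000 + (0.19/2)·(-0.130000 + (-0.321425)) = 1.557115
t=0.190000, u=1.557115:
  k1 = f(0.190000, 1.557115) = -0.316879
  k2 = f(0.380000, 1.496908) = -0.499427
  u ← 1.557115 + (0.19/2)·(-0.316879 + (-0.499427)) = 1.479566
t=0.380000, u=1.479566:
  k1 = f(0.380000, 1.479566) = -0.495091
  k2 = f(0.570000, 1.385498) = -0.669175
  u ← 1.479566 + (0.19/2)·(-0.495091 + (-0.669175)) = 1.368960
u(0.57) ≈ 1.3690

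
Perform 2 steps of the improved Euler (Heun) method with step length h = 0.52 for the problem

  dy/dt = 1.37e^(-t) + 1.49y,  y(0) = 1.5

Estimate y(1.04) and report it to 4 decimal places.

8.7111

Heun: k1 = f(t_n, y_n); k2 = f(t_n + h, y_n + h·k1); y_{n+1} = y_n + (h/2)·(k1 + k2).
t=0.000000, y=1.500000:
  k1 = f(0.000000, 1.500000) = 3.605000
  k2 = f(0.520000, 3.374600) = 5.842647
  y ← 1.500000 + (0.52/2)·(3.605000 + 5.842647) = 3.956388
t=0.520000, y=3.956388:
  k1 = f(0.520000, 3.956388) = 6.709512
  k2 = f(1.040000, 7.445334) = 11.577781
  y ← 3.956388 + (0.52/2)·(6.709512 + 11.577781) = 8.711084
y(1.04) ≈ 8.7111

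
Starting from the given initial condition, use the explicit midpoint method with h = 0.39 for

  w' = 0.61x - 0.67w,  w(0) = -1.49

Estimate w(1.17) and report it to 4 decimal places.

Midpoint: k1 = f(x_n, w_n); k2 = f(x_n + h/2, w_n + (h/2)·k1); w_{n+1} = w_n + h·k2.
x=0.000000, w=-1.490000:
  k1 = f(0.000000, -1.490000) = 0.998300
  k2 = f(0.195000, -1.295332) = 0.986822
  w ← -1.490000 + 0.39·0.986822 = -1.105139
x=0.390000, w=-1.105139:
  k1 = f(0.390000, -1.105139) = 0.978343
  k2 = f(0.585000, -0.914362) = 0.969473
  w ← -1.105139 + 0.39·0.969473 = -0.727045
x=0.780000, w=-0.727045:
  k1 = f(0.780000, -0.727045) = 0.962920
  k2 = f(0.975000, -0.539276) = 0.956065
  w ← -0.727045 + 0.39·0.956065 = -0.354180
w(1.17) ≈ -0.3542

-0.3542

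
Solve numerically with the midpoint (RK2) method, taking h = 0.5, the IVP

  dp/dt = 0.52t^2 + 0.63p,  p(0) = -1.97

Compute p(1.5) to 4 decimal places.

-4.3150

Midpoint: k1 = f(t_n, p_n); k2 = f(t_n + h/2, p_n + (h/2)·k1); p_{n+1} = p_n + h·k2.
t=0.000000, p=-1.970000:
  k1 = f(0.000000, -1.970000) = -1.241100
  k2 = f(0.250000, -2.280275) = -1.404073
  p ← -1.970000 + 0.5·(-1.404073) = -2.672037
t=0.500000, p=-2.672037:
  k1 = f(0.500000, -2.672037) = -1.553383
  k2 = f(0.750000, -3.060382) = -1.635541
  p ← -2.672037 + 0.5·(-1.635541) = -3.489807
t=1.000000, p=-3.489807:
  k1 = f(1.000000, -3.489807) = -1.678578
  k2 = f(1.250000, -3.909452) = -1.650455
  p ← -3.489807 + 0.5·(-1.650455) = -4.315034
p(1.5) ≈ -4.3150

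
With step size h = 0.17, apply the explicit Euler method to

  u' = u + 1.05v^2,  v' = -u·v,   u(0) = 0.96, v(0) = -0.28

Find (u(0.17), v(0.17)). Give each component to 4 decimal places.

1.1372, -0.2343

Euler on (u,v): u_{n+1} = u_n + h·u', v_{n+1} = v_n + h·v'.
0.000000: (0.960000, -0.280000); f=(1.042320, 0.268800) → (1.137194, -0.234304)
(u(0.17), v(0.17)) ≈ (1.1372, -0.2343)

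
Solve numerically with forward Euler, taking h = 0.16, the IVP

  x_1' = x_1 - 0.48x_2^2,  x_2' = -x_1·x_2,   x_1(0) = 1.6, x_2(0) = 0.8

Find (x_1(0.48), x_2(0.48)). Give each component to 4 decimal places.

Euler on (x_1,x_2): x_1_{n+1} = x_1_n + h·x_1', x_2_{n+1} = x_2_n + h·x_2'.
0.000000: (1.600000, 0.800000); f=(1.292800, -1.280000) → (1.806848, 0.595200)
0.160000: (1.806848, 0.595200); f=(1.636802, -1.075436) → (2.068736, 0.423130)
0.320000: (2.068736, 0.423130); f=(1.982797, -0.875345) → (2.385984, 0.283075)
(x_1(0.48), x_2(0.48)) ≈ (2.3860, 0.2831)

2.3860, 0.2831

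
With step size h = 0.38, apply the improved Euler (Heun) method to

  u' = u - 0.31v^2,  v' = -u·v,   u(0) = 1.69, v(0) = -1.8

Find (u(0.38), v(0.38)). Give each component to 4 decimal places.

2.1664, -0.9833

Heun on (u,v): k1 = f(s_n, state_n); k2 = f(s_n + h, state_n + h·k1); state_{n+1} = state_n + (h/2)·(k1 + k2).
0.000000: (1.690000, -1.800000)
  k1 = (0.685600, 3.042000)
  predictor → (1.950528, -0.644040)
  k2 = (1.821944, 1.256218)
  → (2.166433, -0.983339)
(u(0.38), v(0.38)) ≈ (2.1664, -0.9833)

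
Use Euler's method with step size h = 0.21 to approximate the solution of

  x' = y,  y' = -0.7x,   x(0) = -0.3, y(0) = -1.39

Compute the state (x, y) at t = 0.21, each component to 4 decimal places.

-0.5919, -1.3459

Euler on (x,y): x_{n+1} = x_n + h·x', y_{n+1} = y_n + h·y'.
0.000000: (-0.300000, -1.390000); f=(-1.390000, 0.210000) → (-0.591900, -1.345900)
(x(0.21), y(0.21)) ≈ (-0.5919, -1.3459)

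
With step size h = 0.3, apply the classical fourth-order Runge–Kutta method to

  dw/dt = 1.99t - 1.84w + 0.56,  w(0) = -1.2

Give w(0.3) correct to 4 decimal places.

RK4: k1 = f(t_n, w_n); k2 = f(t_n + h/2, w_n + (h/2)·k1); k3 = f(t_n + h/2, w_n + (h/2)·k2); k4 = f(t_n + h, w_n + h·k3); w_{n+1} = w_n + (h/6)·(k1 + 2k2 + 2k3 + k4).
t=0.000000, w=-1.200000:
  k1 = f(0.000000, -1.200000) = 2.768000
  k2 = f(0.150000, -0.784800) = 2.302532
  k3 = f(0.150000, -0.854620) = 2.431001
  k4 = f(0.300000, -0.470700) = 2.023087
  w ← -1.200000 + (0.3/6)·(k1 + 2k2 + 2k3 + k4) = -0.487092
w(0.3) ≈ -0.4871

-0.4871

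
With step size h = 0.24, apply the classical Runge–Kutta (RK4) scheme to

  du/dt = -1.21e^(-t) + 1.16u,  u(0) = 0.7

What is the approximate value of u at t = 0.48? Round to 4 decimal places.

RK4: k1 = f(t_n, u_n); k2 = f(t_n + h/2, u_n + (h/2)·k1); k3 = f(t_n + h/2, u_n + (h/2)·k2); k4 = f(t_n + h, u_n + h·k3); u_{n+1} = u_n + (h/6)·(k1 + 2k2 + 2k3 + k4).
t=0.000000, u=0.700000:
  k1 = f(0.000000, 0.700000) = -0.398000
  k2 = f(0.120000, 0.652240) = -0.316575
  k3 = f(0.120000, 0.662011) = -0.305241
  k4 = f(0.240000, 0.626742) = -0.224799
  u ← 0.700000 + (0.24/6)·(k1 + 2k2 + 2k3 + k4) = 0.625343
t=0.240000, u=0.625343:
  k1 = f(0.240000, 0.625343) = -0.226422
  k2 = f(0.360000, 0.598172) = -0.150309
  k3 = f(0.360000, 0.607306) = -0.139714
  k4 = f(0.480000, 0.591811) = -0.062227
  u ← 0.625343 + (0.24/6)·(k1 + 2k2 + 2k3 + k4) = 0.590595
u(0.48) ≈ 0.5906

0.5906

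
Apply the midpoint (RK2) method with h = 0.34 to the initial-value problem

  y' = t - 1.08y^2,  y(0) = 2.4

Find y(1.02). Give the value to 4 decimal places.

Midpoint: k1 = f(t_n, y_n); k2 = f(t_n + h/2, y_n + (h/2)·k1); y_{n+1} = y_n + h·k2.
t=0.000000, y=2.400000:
  k1 = f(0.000000, 2.400000) = -6.220800
  k2 = f(0.170000, 1.342464) = -1.776386
  y ← 2.400000 + 0.34·(-1.776386) = 1.796029
t=0.340000, y=1.796029:
  k1 = f(0.340000, 1.796029) = -3.143776
  k2 = f(0.510000, 1.261587) = -1.208929
  y ← 1.796029 + 0.34·(-1.208929) = 1.384993
t=0.680000, y=1.384993:
  k1 = f(0.680000, 1.384993) = -1.391661
  k2 = f(0.850000, 1.148410) = -0.574354
  y ← 1.384993 + 0.34·(-0.574354) = 1.189712
y(1.02) ≈ 1.1897

1.1897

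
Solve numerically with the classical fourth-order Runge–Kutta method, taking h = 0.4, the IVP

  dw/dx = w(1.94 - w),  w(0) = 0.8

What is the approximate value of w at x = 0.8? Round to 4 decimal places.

RK4: k1 = f(x_n, w_n); k2 = f(x_n + h/2, w_n + (h/2)·k1); k3 = f(x_n + h/2, w_n + (h/2)·k2); k4 = f(x_n + h, w_n + h·k3); w_{n+1} = w_n + (h/6)·(k1 + 2k2 + 2k3 + k4).
x=0.000000, w=0.800000:
  k1 = f(0.000000, 0.800000) = 0.912000
  k2 = f(0.200000, 0.982400) = 0.940746
  k3 = f(0.200000, 0.988149) = 0.940571
  k4 = f(0.400000, 1.176228) = 0.898370
  w ← 0.800000 + (0.4/6)·(k1 + 2k2 + 2k3 + k4) = 1.171534
x=0.400000, w=1.171534:
  k1 = f(0.400000, 1.171534) = 0.900284
  k2 = f(0.600000, 1.351590) = 0.795289
  k3 = f(0.600000, 1.330591) = 0.810874
  k4 = f(0.800000, 1.495883) = 0.664347
  w ← 1.171534 + (0.4/6)·(k1 + 2k2 + 2k3 + k4) = 1.489997
w(0.8) ≈ 1.4900

1.4900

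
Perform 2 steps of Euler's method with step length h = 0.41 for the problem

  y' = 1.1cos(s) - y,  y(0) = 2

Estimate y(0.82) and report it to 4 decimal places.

1.3759

Euler: y_{n+1} = y_n + h·f(s_n, y_n).
s=0.000000, y=2.000000: f=-0.900000 → y ← 2.000000 + 0.41·(-0.900000) = 1.631000
s=0.410000, y=1.631000: f=-0.622167 → y ← 1.631000 + 0.41·(-0.622167) = 1.375911
y(0.82) ≈ 1.3759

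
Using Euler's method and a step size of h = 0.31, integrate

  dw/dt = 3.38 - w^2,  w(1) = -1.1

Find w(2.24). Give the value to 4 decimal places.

1.8512

Euler: w_{n+1} = w_n + h·f(t_n, w_n).
t=1.000000, w=-1.100000: f=2.170000 → w ← -1.100000 + 0.31·2.170000 = -0.427300
t=1.310000, w=-0.427300: f=3.197415 → w ← -0.427300 + 0.31·3.197415 = 0.563899
t=1.620000, w=0.563899: f=3.062018 → w ← 0.563899 + 0.31·3.062018 = 1.513124
t=1.930000, w=1.513124: f=1.090455 → w ← 1.513124 + 0.31·1.090455 = 1.851165
w(2.24) ≈ 1.8512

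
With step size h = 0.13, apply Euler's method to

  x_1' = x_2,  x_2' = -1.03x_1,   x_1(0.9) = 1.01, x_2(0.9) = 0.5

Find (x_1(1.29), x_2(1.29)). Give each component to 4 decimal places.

Euler on (x_1,x_2): x_1_{n+1} = x_1_n + h·x_1', x_2_{n+1} = x_2_n + h·x_2'.
0.900000: (1.010000, 0.500000); f=(0.500000, -1.040300) → (1.075000, 0.364761)
1.030000: (1.075000, 0.364761); f=(0.364761, -1.107250) → (1.122419, 0.220819)
1.160000: (1.122419, 0.220819); f=(0.220819, -1.156091) → (1.151125, 0.070527)
(x_1(1.29), x_2(1.29)) ≈ (1.1511, 0.0705)

1.1511, 0.0705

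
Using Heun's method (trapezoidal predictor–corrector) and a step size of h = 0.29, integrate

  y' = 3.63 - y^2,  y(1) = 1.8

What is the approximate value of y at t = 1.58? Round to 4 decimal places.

Heun: k1 = f(t_n, y_n); k2 = f(t_n + h, y_n + h·k1); y_{n+1} = y_n + (h/2)·(k1 + k2).
t=1.000000, y=1.800000:
  k1 = f(1.000000, 1.800000) = 0.390000
  k2 = f(1.290000, 1.913100) = -0.029952
  y ← 1.800000 + (0.29/2)·(0.390000 + (-0.029952)) = 1.852207
t=1.290000, y=1.852207:
  k1 = f(1.290000, 1.852207) = 0.199329
  k2 = f(1.580000, 1.910012) = -0.018148
  y ← 1.852207 + (0.29/2)·(0.199329 + (-0.018148)) = 1.878478
y(1.58) ≈ 1.8785

1.8785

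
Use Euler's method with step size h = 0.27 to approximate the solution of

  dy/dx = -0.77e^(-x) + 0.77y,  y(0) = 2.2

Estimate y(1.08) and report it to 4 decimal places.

Euler: y_{n+1} = y_n + h·f(x_n, y_n).
x=0.000000, y=2.200000: f=0.924000 → y ← 2.200000 + 0.27·0.924000 = 2.449480
x=0.270000, y=2.449480: f=1.298297 → y ← 2.449480 + 0.27·1.298297 = 2.800020
x=0.540000, y=2.800020: f=1.707299 → y ← 2.800020 + 0.27·1.707299 = 3.260991
x=0.810000, y=3.260991: f=2.168422 → y ← 3.260991 + 0.27·2.168422 = 3.846465
y(1.08) ≈ 3.8465

3.8465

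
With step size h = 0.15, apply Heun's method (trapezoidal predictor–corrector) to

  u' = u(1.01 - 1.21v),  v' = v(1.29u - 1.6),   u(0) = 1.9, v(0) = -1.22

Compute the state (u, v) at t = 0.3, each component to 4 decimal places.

4.3472, -2.2025

Heun on (u,v): k1 = f(t_n, state_n); k2 = f(t_n + h, state_n + h·k1); state_{n+1} = state_n + (h/2)·(k1 + k2).
0.000000: (1.900000, -1.220000)
  k1 = (4.723780, -1.038220)
  predictor → (2.608567, -1.375733)
  k2 = (6.976970, -2.428239)
  → (2.777556, -1.479984)
0.150000: (2.777556, -1.479984)
  k1 = (7.779327, -2.934880)
  predictor → (3.944455, -1.920216)
  k2 = (13.148691, -6.698382)
  → (4.347158, -2.202479)
(u(0.3), v(0.3)) ≈ (4.3472, -2.2025)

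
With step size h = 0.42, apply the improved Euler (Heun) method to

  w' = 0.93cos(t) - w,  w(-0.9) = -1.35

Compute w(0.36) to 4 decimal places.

0.1993

Heun: k1 = f(t_n, w_n); k2 = f(t_n + h, w_n + h·k1); w_{n+1} = w_n + (h/2)·(k1 + k2).
t=-0.900000, w=-1.350000:
  k1 = f(-0.900000, -1.350000) = 1.928097
  k2 = f(-0.480000, -0.540199) = 1.365104
  w ← -1.350000 + (0.42/2)·(1.928097 + 1.365104) = -0.658428
t=-0.480000, w=-0.658428:
  k1 = f(-0.480000, -0.658428) = 1.483333
  k2 = f(-0.060000, -0.035428) = 0.963754
  w ← -0.658428 + (0.42/2)·(1.483333 + 0.963754) = -0.144539
t=-0.060000, w=-0.144539:
  k1 = f(-0.060000, -0.144539) = 1.072866
  k2 = f(0.360000, 0.306064) = 0.564320
  w ← -0.144539 + (0.42/2)·(1.072866 + 0.564320) = 0.199270
w(0.36) ≈ 0.1993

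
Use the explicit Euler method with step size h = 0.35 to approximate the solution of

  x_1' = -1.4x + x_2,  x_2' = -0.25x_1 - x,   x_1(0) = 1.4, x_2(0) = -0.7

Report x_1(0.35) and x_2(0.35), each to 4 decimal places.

1.1550, -0.8225

Euler on (x_1,x_2): x_1_{n+1} = x_1_n + h·x_1', x_2_{n+1} = x_2_n + h·x_2'.
0.000000: (1.400000, -0.700000); f=(-0.700000, -0.350000) → (1.155000, -0.822500)
(x_1(0.35), x_2(0.35)) ≈ (1.1550, -0.8225)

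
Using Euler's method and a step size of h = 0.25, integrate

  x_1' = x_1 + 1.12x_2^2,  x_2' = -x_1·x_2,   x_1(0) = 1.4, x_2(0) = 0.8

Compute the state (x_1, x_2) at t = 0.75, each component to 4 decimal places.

3.1293, 0.1018

Euler on (x_1,x_2): x_1_{n+1} = x_1_n + h·x_1', x_2_{n+1} = x_2_n + h·x_2'.
0.000000: (1.400000, 0.800000); f=(2.116800, -1.120000) → (1.929200, 0.520000)
0.250000: (1.929200, 0.520000); f=(2.232048, -1.003184) → (2.487212, 0.269204)
0.500000: (2.487212, 0.269204); f=(2.568379, -0.669567) → (3.129307, 0.101812)
(x_1(0.75), x_2(0.75)) ≈ (3.1293, 0.1018)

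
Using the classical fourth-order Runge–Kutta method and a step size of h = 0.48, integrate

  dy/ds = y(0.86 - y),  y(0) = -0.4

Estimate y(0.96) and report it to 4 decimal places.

RK4: k1 = f(s_n, y_n); k2 = f(s_n + h/2, y_n + (h/2)·k1); k3 = f(s_n + h/2, y_n + (h/2)·k2); k4 = f(s_n + h, y_n + h·k3); y_{n+1} = y_n + (h/6)·(k1 + 2k2 + 2k3 + k4).
s=0.000000, y=-0.400000:
  k1 = f(0.000000, -0.400000) = -0.504000
  k2 = f(0.240000, -0.520960) = -0.719425
  k3 = f(0.240000, -0.572662) = -0.820431
  k4 = f(0.480000, -0.793807) = -1.312803
  y ← -0.400000 + (0.48/6)·(k1 + 2k2 + 2k3 + k4) = -0.791721
s=0.480000, y=-0.791721:
  k1 = f(0.480000, -0.791721) = -1.307703
  k2 = f(0.720000, -1.105570) = -2.173075
  k3 = f(0.720000, -1.313259) = -2.854053
  k4 = f(0.960000, -2.161666) = -6.531835
  y ← -0.791721 + (0.48/6)·(k1 + 2k2 + 2k3 + k4) = -2.223225
y(0.96) ≈ -2.2232

-2.2232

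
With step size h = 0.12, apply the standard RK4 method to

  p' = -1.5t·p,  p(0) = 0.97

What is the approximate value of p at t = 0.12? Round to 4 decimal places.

0.9596

RK4: k1 = f(t_n, p_n); k2 = f(t_n + h/2, p_n + (h/2)·k1); k3 = f(t_n + h/2, p_n + (h/2)·k2); k4 = f(t_n + h, p_n + h·k3); p_{n+1} = p_n + (h/6)·(k1 + 2k2 + 2k3 + k4).
t=0.000000, p=0.970000:
  k1 = f(0.000000, 0.970000) = 0.000000
  k2 = f(0.060000, 0.970000) = -0.087300
  k3 = f(0.060000, 0.964762) = -0.086829
  k4 = f(0.120000, 0.959581) = -0.172725
  p ← 0.970000 + (0.12/6)·(k1 + 2k2 + 2k3 + k4) = 0.959580
p(0.12) ≈ 0.9596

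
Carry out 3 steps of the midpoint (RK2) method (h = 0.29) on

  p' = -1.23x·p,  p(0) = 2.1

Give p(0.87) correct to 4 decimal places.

Midpoint: k1 = f(x_n, p_n); k2 = f(x_n + h/2, p_n + (h/2)·k1); p_{n+1} = p_n + h·k2.
x=0.000000, p=2.100000:
  k1 = f(0.000000, 2.100000) = 0.000000
  k2 = f(0.145000, 2.100000) = -0.374535
  p ← 2.100000 + 0.29·(-0.374535) = 1.991385
x=0.290000, p=1.991385:
  k1 = f(0.290000, 1.991385) = -0.710327
  k2 = f(0.435000, 1.888387) = -1.010382
  p ← 1.991385 + 0.29·(-1.010382) = 1.698374
x=0.580000, p=1.698374:
  k1 = f(0.580000, 1.698374) = -1.211620
  k2 = f(0.725000, 1.522689) = -1.357858
  p ← 1.698374 + 0.29·(-1.357858) = 1.304595
p(0.87) ≈ 1.3046

1.3046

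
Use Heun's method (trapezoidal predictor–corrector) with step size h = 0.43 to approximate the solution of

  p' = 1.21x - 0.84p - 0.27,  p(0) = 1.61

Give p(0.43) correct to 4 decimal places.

1.1502

Heun: k1 = f(x_n, p_n); k2 = f(x_n + h, p_n + h·k1); p_{n+1} = p_n + (h/2)·(k1 + k2).
x=0.000000, p=1.610000:
  k1 = f(0.000000, 1.610000) = -1.622400
  k2 = f(0.430000, 0.912368) = -0.516089
  p ← 1.610000 + (0.43/2)·(-1.622400 + (-0.516089)) = 1.150225
p(0.43) ≈ 1.1502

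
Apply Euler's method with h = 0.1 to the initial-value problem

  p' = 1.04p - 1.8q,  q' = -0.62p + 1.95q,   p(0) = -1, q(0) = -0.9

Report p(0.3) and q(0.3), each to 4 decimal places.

Euler on (p,q): p_{n+1} = p_n + h·p', q_{n+1} = q_n + h·q'.
0.000000: (-1.000000, -0.900000); f=(0.580000, -1.135000) → (-0.942000, -1.013500)
0.100000: (-0.942000, -1.013500); f=(0.844620, -1.392285) → (-0.857538, -1.152729)
0.200000: (-0.857538, -1.152729); f=(1.183072, -1.716147) → (-0.739231, -1.324343)
(p(0.3), q(0.3)) ≈ (-0.7392, -1.3243)

-0.7392, -1.3243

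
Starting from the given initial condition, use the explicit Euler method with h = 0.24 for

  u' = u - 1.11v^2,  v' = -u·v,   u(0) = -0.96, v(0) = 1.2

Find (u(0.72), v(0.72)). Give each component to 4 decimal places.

Euler on (u,v): u_{n+1} = u_n + h·u', v_{n+1} = v_n + h·v'.
0.000000: (-0.960000, 1.200000); f=(-2.558400, 1.152000) → (-1.574016, 1.476480)
0.240000: (-1.574016, 1.476480); f=(-3.993808, 2.324003) → (-2.532530, 2.034241)
0.480000: (-2.532530, 2.034241); f=(-7.125860, 5.151776) → (-4.242737, 3.270667)
(u(0.72), v(0.72)) ≈ (-4.2427, 3.2707)

-4.2427, 3.2707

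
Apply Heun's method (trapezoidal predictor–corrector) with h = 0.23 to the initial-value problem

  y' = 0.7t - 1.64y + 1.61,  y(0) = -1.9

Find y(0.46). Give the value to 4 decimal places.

-0.3446

Heun: k1 = f(t_n, y_n); k2 = f(t_n + h, y_n + h·k1); y_{n+1} = y_n + (h/2)·(k1 + k2).
t=0.000000, y=-1.900000:
  k1 = f(0.000000, -1.900000) = 4.726000
  k2 = f(0.230000, -0.813020) = 3.104353
  y ← -1.900000 + (0.23/2)·(4.726000 + 3.104353) = -0.999509
t=0.230000, y=-0.999509:
  k1 = f(0.230000, -0.999509) = 3.410195
  k2 = f(0.460000, -0.215164) = 2.284870
  y ← -0.999509 + (0.23/2)·(3.410195 + 2.284870) = -0.344577
y(0.46) ≈ -0.3446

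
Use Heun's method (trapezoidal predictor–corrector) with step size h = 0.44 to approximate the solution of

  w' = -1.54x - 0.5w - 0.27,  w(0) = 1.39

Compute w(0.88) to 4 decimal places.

0.1739

Heun: k1 = f(x_n, w_n); k2 = f(x_n + h, w_n + h·k1); w_{n+1} = w_n + (h/2)·(k1 + k2).
x=0.000000, w=1.390000:
  k1 = f(0.000000, 1.390000) = -0.965000
  k2 = f(0.440000, 0.965400) = -1.430300
  w ← 1.390000 + (0.44/2)·(-0.965000 + (-1.430300)) = 0.863034
x=0.440000, w=0.863034:
  k1 = f(0.440000, 0.863034) = -1.379117
  k2 = f(0.880000, 0.256223) = -1.753311
  w ← 0.863034 + (0.44/2)·(-1.379117 + (-1.753311)) = 0.173900
w(0.88) ≈ 0.1739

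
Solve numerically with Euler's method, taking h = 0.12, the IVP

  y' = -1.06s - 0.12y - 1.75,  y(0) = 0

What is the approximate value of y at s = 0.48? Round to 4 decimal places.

Euler: y_{n+1} = y_n + h·f(s_n, y_n).
s=0.000000, y=0.000000: f=-1.750000 → y ← 0.000000 + 0.12·(-1.750000) = -0.210000
s=0.120000, y=-0.210000: f=-1.852000 → y ← -0.210000 + 0.12·(-1.852000) = -0.432240
s=0.240000, y=-0.432240: f=-1.952531 → y ← -0.432240 + 0.12·(-1.952531) = -0.666544
s=0.360000, y=-0.666544: f=-2.051615 → y ← -0.666544 + 0.12·(-2.051615) = -0.912738
y(0.48) ≈ -0.9127

-0.9127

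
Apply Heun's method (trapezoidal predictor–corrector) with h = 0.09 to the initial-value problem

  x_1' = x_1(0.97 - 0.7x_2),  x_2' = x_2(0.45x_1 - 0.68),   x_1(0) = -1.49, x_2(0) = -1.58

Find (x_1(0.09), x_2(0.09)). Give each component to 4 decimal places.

-1.7837, -1.3918

Heun on (x_1,x_2): k1 = f(t_n, state_n); k2 = f(t_n + h, state_n + h·k1); state_{n+1} = state_n + (h/2)·(k1 + k2).
0.000000: (-1.490000, -1.580000)
  k1 = (-3.093240, 2.133790)
  predictor → (-1.768392, -1.387959)
  k2 = (-3.433458, 2.048317)
  → (-1.783701, -1.391805)
(x_1(0.09), x_2(0.09)) ≈ (-1.7837, -1.3918)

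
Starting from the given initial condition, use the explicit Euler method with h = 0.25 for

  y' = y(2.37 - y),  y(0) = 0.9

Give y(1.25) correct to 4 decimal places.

Euler: y_{n+1} = y_n + h·f(s_n, y_n).
s=0.000000, y=0.900000: f=1.323000 → y ← 0.900000 + 0.25·1.323000 = 1.230750
s=0.250000, y=1.230750: f=1.402132 → y ← 1.230750 + 0.25·1.402132 = 1.581283
s=0.500000, y=1.581283: f=1.247185 → y ← 1.581283 + 0.25·1.247185 = 1.893079
s=0.750000, y=1.893079: f=0.902849 → y ← 1.893079 + 0.25·0.902849 = 2.118791
s=1.000000, y=2.118791: f=0.532259 → y ← 2.118791 + 0.25·0.532259 = 2.251856
y(1.25) ≈ 2.2519

2.2519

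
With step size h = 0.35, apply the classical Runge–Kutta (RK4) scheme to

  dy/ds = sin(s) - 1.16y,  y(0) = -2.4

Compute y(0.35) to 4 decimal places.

-1.5461

RK4: k1 = f(s_n, y_n); k2 = f(s_n + h/2, y_n + (h/2)·k1); k3 = f(s_n + h/2, y_n + (h/2)·k2); k4 = f(s_n + h, y_n + h·k3); y_{n+1} = y_n + (h/6)·(k1 + 2k2 + 2k3 + k4).
s=0.000000, y=-2.400000:
  k1 = f(0.000000, -2.400000) = 2.784000
  k2 = f(0.175000, -1.912800) = 2.392956
  k3 = f(0.175000, -1.981233) = 2.472338
  k4 = f(0.350000, -1.534682) = 2.123129
  y ← -2.400000 + (0.35/6)·(k1 + 2k2 + 2k3 + k4) = -1.546133
y(0.35) ≈ -1.5461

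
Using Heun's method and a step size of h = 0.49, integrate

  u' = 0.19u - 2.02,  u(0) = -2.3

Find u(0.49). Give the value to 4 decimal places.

-3.5600

Heun: k1 = f(t_n, u_n); k2 = f(t_n + h, u_n + h·k1); u_{n+1} = u_n + (h/2)·(k1 + k2).
t=0.000000, u=-2.300000:
  k1 = f(0.000000, -2.300000) = -2.457000
  k2 = f(0.490000, -3.503930) = -2.685747
  u ← -2.300000 + (0.49/2)·(-2.457000 + (-2.685747)) = -3.559973
u(0.49) ≈ -3.5600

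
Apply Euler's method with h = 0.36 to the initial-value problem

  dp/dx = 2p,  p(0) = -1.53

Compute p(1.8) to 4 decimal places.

Euler: p_{n+1} = p_n + h·f(x_n, p_n).
x=0.000000, p=-1.530000: f=-3.060000 → p ← -1.530000 + 0.36·(-3.060000) = -2.631600
x=0.360000, p=-2.631600: f=-5.263200 → p ← -2.631600 + 0.36·(-5.263200) = -4.526352
x=0.720000, p=-4.526352: f=-9.052704 → p ← -4.526352 + 0.36·(-9.052704) = -7.785325
x=1.080000, p=-7.785325: f=-15.570651 → p ← -7.785325 + 0.36·(-15.570651) = -13.390760
x=1.440000, p=-13.390760: f=-26.781520 → p ← -13.390760 + 0.36·(-26.781520) = -23.032107
p(1.8) ≈ -23.0321

-23.0321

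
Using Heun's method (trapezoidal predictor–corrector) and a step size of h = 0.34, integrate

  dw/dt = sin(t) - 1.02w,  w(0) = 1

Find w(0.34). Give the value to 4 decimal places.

0.7700

Heun: k1 = f(t_n, w_n); k2 = f(t_n + h, w_n + h·k1); w_{n+1} = w_n + (h/2)·(k1 + k2).
t=0.000000, w=1.000000:
  k1 = f(0.000000, 1.000000) = -1.020000
  k2 = f(0.340000, 0.653200) = -0.332777
  w ← 1.000000 + (0.34/2)·(-1.020000 + (-0.332777)) = 0.770028
w(0.34) ≈ 0.7700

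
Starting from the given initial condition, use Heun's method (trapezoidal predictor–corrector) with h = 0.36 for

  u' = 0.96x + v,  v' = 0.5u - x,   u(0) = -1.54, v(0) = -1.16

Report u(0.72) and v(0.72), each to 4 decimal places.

Heun on (u,v): k1 = f(x_n, state_n); k2 = f(x_n + h, state_n + h·k1); state_{n+1} = state_n + (h/2)·(k1 + k2).
0.000000: (-1.540000, -1.160000)
  k1 = (-1.160000, -0.770000)
  predictor → (-1.957600, -1.437200)
  k2 = (-1.091600, -1.338800)
  → (-1.945288, -1.539584)
0.360000: (-1.945288, -1.539584)
  k1 = (-1.193984, -1.332644)
  predictor → (-2.375122, -2.019336)
  k2 = (-1.328136, -1.907561)
  → (-2.399270, -2.122821)
(u(0.72), v(0.72)) ≈ (-2.3993, -2.1228)

-2.3993, -2.1228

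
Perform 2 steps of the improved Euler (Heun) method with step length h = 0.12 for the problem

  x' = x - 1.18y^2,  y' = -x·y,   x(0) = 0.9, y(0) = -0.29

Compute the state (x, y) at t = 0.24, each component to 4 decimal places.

1.1217, -0.2281

Heun on (x,y): k1 = f(t_n, state_n); k2 = f(t_n + h, state_n + h·k1); state_{n+1} = state_n + (h/2)·(k1 + k2).
0.000000: (0.900000, -0.290000)
  k1 = (0.800762, 0.261000)
  predictor → (0.996091, -0.258680)
  k2 = (0.917131, 0.257669)
  → (1.003074, -0.258880)
0.120000: (1.003074, -0.258880)
  k1 = (0.923991, 0.259676)
  predictor → (1.113953, -0.227719)
  k2 = (1.052763, 0.253668)
  → (1.121679, -0.228079)
(x(0.24), y(0.24)) ≈ (1.1217, -0.2281)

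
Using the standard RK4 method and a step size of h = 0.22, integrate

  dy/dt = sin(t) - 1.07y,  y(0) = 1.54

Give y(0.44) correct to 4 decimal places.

1.0436

RK4: k1 = f(t_n, y_n); k2 = f(t_n + h/2, y_n + (h/2)·k1); k3 = f(t_n + h/2, y_n + (h/2)·k2); k4 = f(t_n + h, y_n + h·k3); y_{n+1} = y_n + (h/6)·(k1 + 2k2 + 2k3 + k4).
t=0.000000, y=1.540000:
  k1 = f(0.000000, 1.540000) = -1.647800
  k2 = f(0.110000, 1.358742) = -1.344076
  k3 = f(0.110000, 1.392152) = -1.379824
  k4 = f(0.220000, 1.236439) = -1.104760
  y ← 1.540000 + (0.22/6)·(k1 + 2k2 + 2k3 + k4) = 1.239320
t=0.220000, y=1.239320:
  k1 = f(0.220000, 1.239320) = -1.107843
  k2 = f(0.330000, 1.117457) = -0.871636
  k3 = f(0.330000, 1.143440) = -0.899438
  k4 = f(0.440000, 1.041444) = -0.688405
  y ← 1.239320 + (0.22/6)·(k1 + 2k2 + 2k3 + k4) = 1.043579
y(0.44) ≈ 1.0436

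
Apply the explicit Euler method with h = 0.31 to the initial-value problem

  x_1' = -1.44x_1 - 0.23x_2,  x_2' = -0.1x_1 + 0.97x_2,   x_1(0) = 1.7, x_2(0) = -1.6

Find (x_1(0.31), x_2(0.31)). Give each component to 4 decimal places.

1.0552, -2.1338

Euler on (x_1,x_2): x_1_{n+1} = x_1_n + h·x_1', x_2_{n+1} = x_2_n + h·x_2'.
0.000000: (1.700000, -1.600000); f=(-2.080000, -1.722000) → (1.055200, -2.133820)
(x_1(0.31), x_2(0.31)) ≈ (1.0552, -2.1338)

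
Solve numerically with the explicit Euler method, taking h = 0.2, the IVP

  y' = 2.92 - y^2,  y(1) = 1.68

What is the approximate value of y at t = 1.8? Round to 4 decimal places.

Euler: y_{n+1} = y_n + h·f(t_n, y_n).
t=1.000000, y=1.680000: f=0.097600 → y ← 1.680000 + 0.2·0.097600 = 1.699520
t=1.200000, y=1.699520: f=0.031632 → y ← 1.699520 + 0.2·0.031632 = 1.705846
t=1.400000, y=1.705846: f=0.010088 → y ← 1.705846 + 0.2·0.010088 = 1.707864
t=1.600000, y=1.707864: f=0.003201 → y ← 1.707864 + 0.2·0.003201 = 1.708504
y(1.8) ≈ 1.7085

1.7085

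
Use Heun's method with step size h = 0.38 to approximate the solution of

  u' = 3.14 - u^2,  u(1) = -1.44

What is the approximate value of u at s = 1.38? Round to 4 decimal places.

Heun: k1 = f(s_n, u_n); k2 = f(s_n + h, u_n + h·k1); u_{n+1} = u_n + (h/2)·(k1 + k2).
s=1.000000, u=-1.440000:
  k1 = f(1.000000, -1.440000) = 1.066400
  k2 = f(1.380000, -1.034768) = 2.069255
  u ← -1.440000 + (0.38/2)·(1.066400 + 2.069255) = -0.844226
u(1.38) ≈ -0.8442

-0.8442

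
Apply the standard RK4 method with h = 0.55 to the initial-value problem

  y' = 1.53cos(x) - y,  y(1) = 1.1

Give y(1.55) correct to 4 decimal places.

0.8051

RK4: k1 = f(x_n, y_n); k2 = f(x_n + h/2, y_n + (h/2)·k1); k3 = f(x_n + h/2, y_n + (h/2)·k2); k4 = f(x_n + h, y_n + h·k3); y_{n+1} = y_n + (h/6)·(k1 + 2k2 + 2k3 + k4).
x=1.000000, y=1.100000:
  k1 = f(1.000000, 1.100000) = -0.273337
  k2 = f(1.275000, 1.024832) = -0.578835
  k3 = f(1.275000, 0.940820) = -0.494823
  k4 = f(1.550000, 0.827847) = -0.796031
  y ← 1.100000 + (0.55/6)·(k1 + 2k2 + 2k3 + k4) = 0.805137
y(1.55) ≈ 0.8051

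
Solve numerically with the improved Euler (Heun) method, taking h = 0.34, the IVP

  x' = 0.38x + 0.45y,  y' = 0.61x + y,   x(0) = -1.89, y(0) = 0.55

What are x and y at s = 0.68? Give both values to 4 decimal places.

Heun on (x,y): k1 = f(s_n, state_n); k2 = f(s_n + h, state_n + h·k1); state_{n+1} = state_n + (h/2)·(k1 + k2).
0.000000: (-1.890000, 0.550000)
  k1 = (-0.470700, -0.602900)
  predictor → (-2.050038, 0.345014)
  k2 = (-0.623758, -0.905509)
  → (-2.076058, 0.293570)
0.340000: (-2.076058, 0.293570)
  k1 = (-0.656795, -0.972825)
  predictor → (-2.299368, -0.037190)
  k2 = (-0.890495, -1.439805)
  → (-2.339097, -0.116577)
(x(0.68), y(0.68)) ≈ (-2.3391, -0.1166)

-2.3391, -0.1166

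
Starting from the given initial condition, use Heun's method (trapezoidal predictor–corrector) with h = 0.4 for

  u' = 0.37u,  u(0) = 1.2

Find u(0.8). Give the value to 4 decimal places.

1.6118

Heun: k1 = f(s_n, u_n); k2 = f(s_n + h, u_n + h·k1); u_{n+1} = u_n + (h/2)·(k1 + k2).
s=0.000000, u=1.200000:
  k1 = f(0.000000, 1.200000) = 0.444000
  k2 = f(0.400000, 1.377600) = 0.509712
  u ← 1.200000 + (0.4/2)·(0.444000 + 0.509712) = 1.390742
s=0.400000, u=1.390742:
  k1 = f(0.400000, 1.390742) = 0.514575
  k2 = f(0.800000, 1.596572) = 0.590732
  u ← 1.390742 + (0.4/2)·(0.514575 + 0.590732) = 1.611804
u(0.8) ≈ 1.6118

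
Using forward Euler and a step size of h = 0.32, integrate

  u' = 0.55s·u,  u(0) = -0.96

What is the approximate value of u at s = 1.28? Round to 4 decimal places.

Euler: u_{n+1} = u_n + h·f(s_n, u_n).
s=0.000000, u=-0.960000: f=0.000000 → u ← -0.960000 + 0.32·0.000000 = -0.960000
s=0.320000, u=-0.960000: f=-0.168960 → u ← -0.960000 + 0.32·(-0.168960) = -1.014067
s=0.640000, u=-1.014067: f=-0.356952 → u ← -1.014067 + 0.32·(-0.356952) = -1.128292
s=0.960000, u=-1.128292: f=-0.595738 → u ← -1.128292 + 0.32·(-0.595738) = -1.318928
u(1.28) ≈ -1.3189

-1.3189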